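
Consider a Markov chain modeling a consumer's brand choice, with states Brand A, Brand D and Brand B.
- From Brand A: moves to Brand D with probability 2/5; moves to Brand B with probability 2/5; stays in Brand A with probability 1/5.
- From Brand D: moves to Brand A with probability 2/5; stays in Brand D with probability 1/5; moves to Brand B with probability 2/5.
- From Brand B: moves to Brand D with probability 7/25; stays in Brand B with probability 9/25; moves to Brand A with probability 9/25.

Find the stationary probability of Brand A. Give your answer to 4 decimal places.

0.3205

Let the stationary distribution be π with π = πP and π_1 + π_2 + π_3 = 1.
π_1 = 0.2·π_1 + 0.4·π_2 + 0.36·π_3
π_2 = 0.4·π_1 + 0.2·π_2 + 0.28·π_3
Solving with the normalization constraint gives π = (0.3205, 0.2949, 0.3846).
So the stationary probability of Brand A is 0.3205.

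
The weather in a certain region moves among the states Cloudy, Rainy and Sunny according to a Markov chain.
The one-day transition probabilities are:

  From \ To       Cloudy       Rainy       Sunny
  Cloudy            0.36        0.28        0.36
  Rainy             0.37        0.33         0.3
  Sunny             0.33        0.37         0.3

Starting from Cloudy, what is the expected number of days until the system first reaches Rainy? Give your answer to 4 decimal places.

Let t(s) be the expected number of days to first reach Rainy from state s, with t(Rainy) = 0. Conditioning on the first day:
t(Cloudy) = 1 + 0.36·t(Cloudy) + 0.36·t(Sunny)
t(Sunny) = 1 + 0.33·t(Cloudy) + 0.3·t(Sunny)
Solving: t(Cloudy) = 3.2199, t(Sunny) = 2.9465.
Expected days from Cloudy to Rainy: 3.2199.

3.2199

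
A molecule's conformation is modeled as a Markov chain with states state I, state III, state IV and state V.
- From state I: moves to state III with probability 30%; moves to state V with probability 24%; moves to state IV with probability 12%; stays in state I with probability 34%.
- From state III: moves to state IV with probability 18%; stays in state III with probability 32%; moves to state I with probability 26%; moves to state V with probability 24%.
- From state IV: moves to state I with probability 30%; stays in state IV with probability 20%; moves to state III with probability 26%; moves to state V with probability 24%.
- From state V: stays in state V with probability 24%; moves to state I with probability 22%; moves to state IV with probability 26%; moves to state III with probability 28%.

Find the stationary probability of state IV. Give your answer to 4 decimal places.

0.1861

Let the stationary distribution be π with π = πP and π_1 + π_2 + π_3 + π_4 = 1.
π_1 = 0.34·π_1 + 0.26·π_2 + 0.3·π_3 + 0.22·π_4
π_2 = 0.3·π_1 + 0.32·π_2 + 0.26·π_3 + 0.28·π_4
π_3 = 0.12·π_1 + 0.18·π_2 + 0.2·π_3 + 0.26·π_4
Solving with the normalization constraint gives π = (0.2803, 0.2936, 0.1861, 0.2400).
So the stationary probability of state IV is 0.1861.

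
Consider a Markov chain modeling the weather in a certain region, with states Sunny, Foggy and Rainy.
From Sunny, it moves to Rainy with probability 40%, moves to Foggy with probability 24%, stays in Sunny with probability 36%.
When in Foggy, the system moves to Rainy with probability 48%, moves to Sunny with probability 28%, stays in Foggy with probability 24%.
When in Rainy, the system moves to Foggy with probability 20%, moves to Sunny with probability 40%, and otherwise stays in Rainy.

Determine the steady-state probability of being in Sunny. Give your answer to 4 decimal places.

Let the stationary distribution be π with π = πP and π_1 + π_2 + π_3 = 1.
π_1 = 0.36·π_1 + 0.28·π_2 + 0.4·π_3
π_2 = 0.24·π_1 + 0.24·π_2 + 0.2·π_3
Solving with the normalization constraint gives π = (0.3589, 0.2233, 0.4179).
So the stationary probability of Sunny is 0.3589.

0.3589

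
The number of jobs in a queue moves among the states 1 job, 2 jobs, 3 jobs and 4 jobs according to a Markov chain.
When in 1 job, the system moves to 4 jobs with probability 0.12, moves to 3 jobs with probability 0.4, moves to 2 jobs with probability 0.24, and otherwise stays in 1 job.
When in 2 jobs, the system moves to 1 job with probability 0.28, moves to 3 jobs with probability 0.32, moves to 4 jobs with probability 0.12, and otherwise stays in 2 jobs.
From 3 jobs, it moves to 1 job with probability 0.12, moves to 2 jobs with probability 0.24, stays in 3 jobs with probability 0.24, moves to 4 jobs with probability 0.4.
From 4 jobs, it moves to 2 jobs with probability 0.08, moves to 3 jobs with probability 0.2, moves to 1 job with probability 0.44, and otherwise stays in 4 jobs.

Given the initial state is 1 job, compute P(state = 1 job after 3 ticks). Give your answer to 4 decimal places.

Propagate the distribution vector 3 ticks from 1 job.
After 0 ticks: (1.0000, 0.0000, 0.0000, 0.0000)
After 1 tick: (0.2400, 0.2400, 0.4000, 0.1200)
After 2 ticks: (0.2256, 0.2304, 0.2928, 0.2512)
After 3 ticks: (0.2643, 0.2090, 0.2845, 0.2422)
P(in 1 job after 3 ticks) = 0.2643

0.2643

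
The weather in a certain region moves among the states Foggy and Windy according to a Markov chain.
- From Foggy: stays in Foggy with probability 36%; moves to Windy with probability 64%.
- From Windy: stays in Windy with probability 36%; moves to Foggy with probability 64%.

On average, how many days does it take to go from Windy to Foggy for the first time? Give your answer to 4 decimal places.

Let t(s) be the expected number of days to first reach Foggy from state s, with t(Foggy) = 0. Conditioning on the first day:
t(Windy) = 1 + 0.36·t(Windy)
Solving: t(Windy) = 1.5625.
Expected days from Windy to Foggy: 1.5625.

1.5625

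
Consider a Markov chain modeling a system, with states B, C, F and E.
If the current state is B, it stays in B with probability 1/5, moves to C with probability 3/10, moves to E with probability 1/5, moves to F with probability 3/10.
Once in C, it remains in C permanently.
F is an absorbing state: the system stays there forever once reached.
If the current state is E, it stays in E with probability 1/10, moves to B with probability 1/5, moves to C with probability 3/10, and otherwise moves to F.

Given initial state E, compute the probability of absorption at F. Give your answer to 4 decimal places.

Let h(s) be the probability of absorption at F starting from transient state s. Then h(F) = 1 and h(C) = 0. By first-step analysis:
h(B) = 0.2·h(B) + 0.3·0 + 0.3·1 + 0.2·h(E)
h(E) = 0.2·h(B) + 0.3·0 + 0.4·1 + 0.1·h(E)
Solving: h(B) = 0.5147, h(E) = 0.5588.
Starting from E, the probability is 0.5588.

0.5588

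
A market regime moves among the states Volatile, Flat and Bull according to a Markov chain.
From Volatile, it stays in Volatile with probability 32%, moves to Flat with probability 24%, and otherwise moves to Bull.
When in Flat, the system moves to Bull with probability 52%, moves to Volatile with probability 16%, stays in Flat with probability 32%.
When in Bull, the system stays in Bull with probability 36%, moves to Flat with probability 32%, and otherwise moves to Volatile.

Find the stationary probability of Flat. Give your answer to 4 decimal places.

Let the stationary distribution be π with π = πP and π_1 + π_2 + π_3 = 1.
π_1 = 0.32·π_1 + 0.16·π_2 + 0.32·π_3
π_2 = 0.24·π_1 + 0.32·π_2 + 0.32·π_3
Solving with the normalization constraint gives π = (0.2723, 0.2982, 0.4295).
So the stationary probability of Flat is 0.2982.

0.2982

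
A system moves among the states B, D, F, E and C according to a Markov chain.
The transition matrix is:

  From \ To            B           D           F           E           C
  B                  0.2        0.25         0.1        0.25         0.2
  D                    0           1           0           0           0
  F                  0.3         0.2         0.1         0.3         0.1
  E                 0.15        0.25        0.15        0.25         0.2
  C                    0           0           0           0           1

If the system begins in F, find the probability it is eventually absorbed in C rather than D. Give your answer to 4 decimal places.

Let h(s) be the probability of absorption at C starting from transient state s. Then h(C) = 1 and h(D) = 0. By first-step analysis:
h(B) = 0.2·h(B) + 0.25·0 + 0.1·h(F) + 0.25·h(E) + 0.2·1
h(F) = 0.3·h(B) + 0.2·0 + 0.1·h(F) + 0.3·h(E) + 0.1·1
h(E) = 0.15·h(B) + 0.25·0 + 0.15·h(F) + 0.25·h(E) + 0.2·1
Solving: h(B) = 0.4358, h(F) = 0.4010, h(E) = 0.4340.
Starting from F, the probability is 0.4010.

0.4010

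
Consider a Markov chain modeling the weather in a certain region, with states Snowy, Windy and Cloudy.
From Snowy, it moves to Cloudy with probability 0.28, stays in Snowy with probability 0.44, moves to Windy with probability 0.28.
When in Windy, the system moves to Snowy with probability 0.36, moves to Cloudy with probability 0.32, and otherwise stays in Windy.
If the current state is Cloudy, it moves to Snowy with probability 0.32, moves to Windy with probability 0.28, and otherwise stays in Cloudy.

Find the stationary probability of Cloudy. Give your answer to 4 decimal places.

0.3314

Let the stationary distribution be π with π = πP and π_1 + π_2 + π_3 = 1.
π_1 = 0.44·π_1 + 0.36·π_2 + 0.32·π_3
π_2 = 0.28·π_1 + 0.32·π_2 + 0.28·π_3
Solving with the normalization constraint gives π = (0.3769, 0.2917, 0.3314).
So the stationary probability of Cloudy is 0.3314.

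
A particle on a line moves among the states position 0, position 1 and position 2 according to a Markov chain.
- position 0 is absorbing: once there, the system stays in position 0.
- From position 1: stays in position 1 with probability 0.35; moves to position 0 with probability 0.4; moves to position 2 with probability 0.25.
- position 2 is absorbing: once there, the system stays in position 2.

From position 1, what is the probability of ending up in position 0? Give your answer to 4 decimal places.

0.6154

Let h(s) be the probability of absorption at position 0 starting from transient state s. Then h(position 0) = 1 and h(position 2) = 0. By first-step analysis:
h(position 1) = 0.4·1 + 0.35·h(position 1) + 0.25·0
Solving: h(position 1) = 0.6154.
Starting from position 1, the probability is 0.6154.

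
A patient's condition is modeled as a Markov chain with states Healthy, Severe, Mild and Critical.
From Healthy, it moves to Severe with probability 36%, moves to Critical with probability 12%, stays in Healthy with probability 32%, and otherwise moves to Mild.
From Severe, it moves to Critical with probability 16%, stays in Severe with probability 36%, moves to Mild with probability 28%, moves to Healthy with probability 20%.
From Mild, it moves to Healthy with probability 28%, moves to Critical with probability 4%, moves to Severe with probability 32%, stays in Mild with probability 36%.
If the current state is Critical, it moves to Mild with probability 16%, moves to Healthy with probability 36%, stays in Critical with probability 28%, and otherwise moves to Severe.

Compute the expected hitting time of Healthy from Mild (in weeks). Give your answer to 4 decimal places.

Let t(s) be the expected number of weeks to first reach Healthy from state s, with t(Healthy) = 0. Conditioning on the first week:
t(Severe) = 1 + 0.36·t(Severe) + 0.28·t(Mild) + 0.16·t(Critical)
t(Mild) = 1 + 0.32·t(Severe) + 0.36·t(Mild) + 0.04·t(Critical)
t(Critical) = 1 + 0.2·t(Severe) + 0.16·t(Mild) + 0.28·t(Critical)
Solving: t(Severe) = 4.0698, t(Mild) = 3.8077, t(Critical) = 3.3655.
Expected weeks from Mild to Healthy: 3.8077.

3.8077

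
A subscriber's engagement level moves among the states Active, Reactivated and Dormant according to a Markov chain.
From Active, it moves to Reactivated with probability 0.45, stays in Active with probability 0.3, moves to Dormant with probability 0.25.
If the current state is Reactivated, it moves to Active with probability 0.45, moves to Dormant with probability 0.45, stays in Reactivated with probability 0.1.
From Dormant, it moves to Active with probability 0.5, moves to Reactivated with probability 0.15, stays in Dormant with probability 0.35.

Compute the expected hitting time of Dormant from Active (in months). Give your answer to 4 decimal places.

Let t(s) be the expected number of months to first reach Dormant from state s, with t(Dormant) = 0. Conditioning on the first month:
t(Active) = 1 + 0.3·t(Active) + 0.45·t(Reactivated)
t(Reactivated) = 1 + 0.45·t(Active) + 0.1·t(Reactivated)
Solving: t(Active) = 3.1579, t(Reactivated) = 2.6901.
Expected months from Active to Dormant: 3.1579.

3.1579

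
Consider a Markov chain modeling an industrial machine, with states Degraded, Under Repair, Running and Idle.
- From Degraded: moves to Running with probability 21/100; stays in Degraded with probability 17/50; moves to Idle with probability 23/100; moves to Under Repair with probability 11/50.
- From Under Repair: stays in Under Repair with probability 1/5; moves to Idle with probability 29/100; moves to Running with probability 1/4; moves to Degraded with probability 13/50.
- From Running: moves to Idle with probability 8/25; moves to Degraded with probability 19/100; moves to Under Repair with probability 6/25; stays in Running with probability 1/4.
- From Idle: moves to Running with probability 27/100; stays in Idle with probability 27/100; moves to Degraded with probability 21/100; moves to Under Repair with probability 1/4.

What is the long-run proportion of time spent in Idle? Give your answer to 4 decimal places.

Let the stationary distribution be π with π = πP and π_1 + π_2 + π_3 + π_4 = 1.
π_1 = 0.34·π_1 + 0.26·π_2 + 0.19·π_3 + 0.21·π_4
π_2 = 0.22·π_1 + 0.2·π_2 + 0.24·π_3 + 0.25·π_4
π_3 = 0.21·π_1 + 0.25·π_2 + 0.25·π_3 + 0.27·π_4
Solving with the normalization constraint gives π = (0.2489, 0.2286, 0.2456, 0.2769).
So the stationary probability of Idle is 0.2769.

0.2769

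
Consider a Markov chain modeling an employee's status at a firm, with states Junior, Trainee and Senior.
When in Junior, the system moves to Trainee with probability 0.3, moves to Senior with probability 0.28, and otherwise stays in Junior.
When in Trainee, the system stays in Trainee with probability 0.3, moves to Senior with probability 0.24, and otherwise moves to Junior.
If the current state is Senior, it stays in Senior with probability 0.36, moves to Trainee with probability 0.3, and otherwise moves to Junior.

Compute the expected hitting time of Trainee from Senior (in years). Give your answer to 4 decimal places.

Let t(s) be the expected number of years to first reach Trainee from state s, with t(Trainee) = 0. Conditioning on the first year:
t(Junior) = 1 + 0.42·t(Junior) + 0.28·t(Senior)
t(Senior) = 1 + 0.34·t(Junior) + 0.36·t(Senior)
Solving: t(Junior) = 3.3333, t(Senior) = 3.3333.
Expected years from Senior to Trainee: 3.3333.

3.3333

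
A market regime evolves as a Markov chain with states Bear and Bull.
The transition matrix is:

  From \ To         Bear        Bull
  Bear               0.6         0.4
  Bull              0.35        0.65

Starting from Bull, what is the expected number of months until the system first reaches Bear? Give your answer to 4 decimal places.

Let t(s) be the expected number of months to first reach Bear from state s, with t(Bear) = 0. Conditioning on the first month:
t(Bull) = 1 + 0.65·t(Bull)
Solving: t(Bull) = 2.8571.
Expected months from Bull to Bear: 2.8571.

2.8571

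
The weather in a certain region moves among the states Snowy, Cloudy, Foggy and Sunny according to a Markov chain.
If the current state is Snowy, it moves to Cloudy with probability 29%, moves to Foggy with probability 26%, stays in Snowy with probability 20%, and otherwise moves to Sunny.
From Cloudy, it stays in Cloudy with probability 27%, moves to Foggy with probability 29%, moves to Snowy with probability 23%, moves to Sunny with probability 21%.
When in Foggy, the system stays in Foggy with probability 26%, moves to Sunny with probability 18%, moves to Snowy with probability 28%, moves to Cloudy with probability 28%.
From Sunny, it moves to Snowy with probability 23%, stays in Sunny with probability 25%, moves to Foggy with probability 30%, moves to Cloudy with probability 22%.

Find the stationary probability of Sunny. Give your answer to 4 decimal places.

0.2200

Let the stationary distribution be π with π = πP and π_1 + π_2 + π_3 + π_4 = 1.
π_1 = 0.2·π_1 + 0.23·π_2 + 0.28·π_3 + 0.23·π_4
π_2 = 0.29·π_1 + 0.27·π_2 + 0.28·π_3 + 0.22·π_4
π_3 = 0.26·π_1 + 0.29·π_2 + 0.26·π_3 + 0.3·π_4
Solving with the normalization constraint gives π = (0.2367, 0.2665, 0.2768, 0.2200).
So the stationary probability of Sunny is 0.2200.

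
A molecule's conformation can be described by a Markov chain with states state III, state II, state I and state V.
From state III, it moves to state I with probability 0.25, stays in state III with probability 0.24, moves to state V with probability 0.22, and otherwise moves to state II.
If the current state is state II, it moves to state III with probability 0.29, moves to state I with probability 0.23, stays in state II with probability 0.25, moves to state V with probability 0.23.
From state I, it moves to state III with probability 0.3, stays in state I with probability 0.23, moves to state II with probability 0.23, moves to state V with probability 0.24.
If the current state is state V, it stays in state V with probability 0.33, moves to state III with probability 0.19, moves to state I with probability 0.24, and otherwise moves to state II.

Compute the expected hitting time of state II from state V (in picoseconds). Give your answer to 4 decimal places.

4.0162

Let t(s) be the expected number of picoseconds to first reach state II from state s, with t(state II) = 0. Conditioning on the first picosecond:
t(state III) = 1 + 0.24·t(state III) + 0.25·t(state I) + 0.22·t(state V)
t(state I) = 1 + 0.3·t(state III) + 0.23·t(state I) + 0.24·t(state V)
t(state V) = 1 + 0.19·t(state III) + 0.24·t(state I) + 0.33·t(state V)
Solving: t(state III) = 3.8050, t(state I) = 4.0330, t(state V) = 4.0162.
Expected picoseconds from state V to state II: 4.0162.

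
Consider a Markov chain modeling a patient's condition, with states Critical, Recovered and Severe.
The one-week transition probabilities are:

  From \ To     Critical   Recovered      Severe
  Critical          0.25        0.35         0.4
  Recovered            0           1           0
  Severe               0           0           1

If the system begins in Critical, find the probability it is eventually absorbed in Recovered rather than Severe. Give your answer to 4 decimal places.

Let h(s) be the probability of absorption at Recovered starting from transient state s. Then h(Recovered) = 1 and h(Severe) = 0. By first-step analysis:
h(Critical) = 0.25·h(Critical) + 0.35·1 + 0.4·0
Solving: h(Critical) = 0.4667.
Starting from Critical, the probability is 0.4667.

0.4667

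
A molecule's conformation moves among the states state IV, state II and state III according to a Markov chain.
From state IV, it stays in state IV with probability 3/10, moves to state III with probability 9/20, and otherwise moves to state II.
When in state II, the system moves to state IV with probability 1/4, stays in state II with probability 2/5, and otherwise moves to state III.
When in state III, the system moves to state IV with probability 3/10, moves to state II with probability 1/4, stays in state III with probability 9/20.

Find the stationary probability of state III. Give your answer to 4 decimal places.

0.4206

Let the stationary distribution be π with π = πP and π_1 + π_2 + π_3 = 1.
π_1 = 0.3·π_1 + 0.25·π_2 + 0.3·π_3
π_2 = 0.25·π_1 + 0.4·π_2 + 0.25·π_3
Solving with the normalization constraint gives π = (0.2853, 0.2941, 0.4206).
So the stationary probability of state III is 0.4206.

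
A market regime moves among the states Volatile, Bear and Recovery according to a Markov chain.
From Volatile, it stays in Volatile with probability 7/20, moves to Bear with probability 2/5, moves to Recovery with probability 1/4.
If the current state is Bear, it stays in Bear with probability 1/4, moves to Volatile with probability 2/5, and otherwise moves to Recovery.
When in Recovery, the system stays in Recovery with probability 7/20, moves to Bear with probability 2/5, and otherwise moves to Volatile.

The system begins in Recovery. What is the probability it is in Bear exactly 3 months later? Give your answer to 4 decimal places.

0.3490

Propagate the distribution vector 3 months from Recovery.
After 0 months: (0.0000, 0.0000, 1.0000)
After 1 month: (0.2500, 0.4000, 0.3500)
After 2 months: (0.3350, 0.3400, 0.3250)
After 3 months: (0.3345, 0.3490, 0.3165)
P(in Bear after 3 months) = 0.3490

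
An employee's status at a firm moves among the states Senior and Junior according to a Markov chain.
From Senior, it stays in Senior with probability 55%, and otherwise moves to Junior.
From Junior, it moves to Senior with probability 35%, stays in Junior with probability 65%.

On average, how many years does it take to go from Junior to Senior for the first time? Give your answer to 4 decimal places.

2.8571

Let t(s) be the expected number of years to first reach Senior from state s, with t(Senior) = 0. Conditioning on the first year:
t(Junior) = 1 + 0.65·t(Junior)
Solving: t(Junior) = 2.8571.
Expected years from Junior to Senior: 2.8571.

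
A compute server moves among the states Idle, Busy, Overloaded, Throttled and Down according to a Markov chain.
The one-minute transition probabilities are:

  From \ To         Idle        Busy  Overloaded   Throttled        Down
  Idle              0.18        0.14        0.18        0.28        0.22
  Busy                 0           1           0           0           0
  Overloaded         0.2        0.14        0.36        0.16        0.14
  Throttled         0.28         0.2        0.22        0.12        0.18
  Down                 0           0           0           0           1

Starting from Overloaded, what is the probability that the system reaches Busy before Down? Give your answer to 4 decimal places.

0.4790

Let h(s) be the probability of absorption at Busy starting from transient state s. Then h(Busy) = 1 and h(Down) = 0. By first-step analysis:
h(Idle) = 0.18·h(Idle) + 0.14·1 + 0.18·h(Overloaded) + 0.28·h(Throttled) + 0.22·0
h(Overloaded) = 0.2·h(Idle) + 0.14·1 + 0.36·h(Overloaded) + 0.16·h(Throttled) + 0.14·0
h(Throttled) = 0.28·h(Idle) + 0.2·1 + 0.22·h(Overloaded) + 0.12·h(Throttled) + 0.18·0
Solving: h(Idle) = 0.4424, h(Overloaded) = 0.4790, h(Throttled) = 0.4878.
Starting from Overloaded, the probability is 0.4790.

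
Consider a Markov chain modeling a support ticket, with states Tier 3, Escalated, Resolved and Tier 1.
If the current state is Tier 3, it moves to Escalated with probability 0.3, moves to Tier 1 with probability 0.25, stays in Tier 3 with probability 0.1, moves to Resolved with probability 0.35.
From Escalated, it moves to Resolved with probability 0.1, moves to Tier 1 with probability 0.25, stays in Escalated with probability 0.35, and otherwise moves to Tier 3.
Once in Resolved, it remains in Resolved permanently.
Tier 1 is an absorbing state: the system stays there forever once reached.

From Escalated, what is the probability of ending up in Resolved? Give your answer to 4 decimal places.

Let h(s) be the probability of absorption at Resolved starting from transient state s. Then h(Resolved) = 1 and h(Tier 1) = 0. By first-step analysis:
h(Tier 3) = 0.1·h(Tier 3) + 0.3·h(Escalated) + 0.35·1 + 0.25·0
h(Escalated) = 0.3·h(Tier 3) + 0.35·h(Escalated) + 0.1·1 + 0.25·0
Solving: h(Tier 3) = 0.5202, h(Escalated) = 0.3939.
Starting from Escalated, the probability is 0.3939.

0.3939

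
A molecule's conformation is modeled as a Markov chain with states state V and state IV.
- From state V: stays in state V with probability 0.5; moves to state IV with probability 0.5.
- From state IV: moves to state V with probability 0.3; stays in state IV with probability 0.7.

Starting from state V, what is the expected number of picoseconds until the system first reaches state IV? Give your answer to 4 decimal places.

2.0000

Let t(s) be the expected number of picoseconds to first reach state IV from state s, with t(state IV) = 0. Conditioning on the first picosecond:
t(state V) = 1 + 0.5·t(state V)
Solving: t(state V) = 2.0000.
Expected picoseconds from state V to state IV: 2.0000.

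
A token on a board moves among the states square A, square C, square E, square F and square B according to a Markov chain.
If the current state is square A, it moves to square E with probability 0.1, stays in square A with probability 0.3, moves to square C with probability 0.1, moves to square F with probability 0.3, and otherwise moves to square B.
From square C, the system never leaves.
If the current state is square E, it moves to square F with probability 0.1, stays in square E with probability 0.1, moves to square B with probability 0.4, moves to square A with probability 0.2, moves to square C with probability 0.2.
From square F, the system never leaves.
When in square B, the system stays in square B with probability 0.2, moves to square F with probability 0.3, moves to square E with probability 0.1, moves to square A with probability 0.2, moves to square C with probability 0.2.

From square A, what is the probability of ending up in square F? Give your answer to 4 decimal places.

0.6796

Let h(s) be the probability of absorption at square F starting from transient state s. Then h(square F) = 1 and h(square C) = 0. By first-step analysis:
h(square A) = 0.3·h(square A) + 0.1·0 + 0.1·h(square E) + 0.3·1 + 0.2·h(square B)
h(square E) = 0.2·h(square A) + 0.2·0 + 0.1·h(square E) + 0.1·1 + 0.4·h(square B)
h(square B) = 0.2·h(square A) + 0.2·0 + 0.1·h(square E) + 0.3·1 + 0.2·h(square B)
Solving: h(square A) = 0.6796, h(square E) = 0.5340, h(square B) = 0.6117.
Starting from square A, the probability is 0.6796.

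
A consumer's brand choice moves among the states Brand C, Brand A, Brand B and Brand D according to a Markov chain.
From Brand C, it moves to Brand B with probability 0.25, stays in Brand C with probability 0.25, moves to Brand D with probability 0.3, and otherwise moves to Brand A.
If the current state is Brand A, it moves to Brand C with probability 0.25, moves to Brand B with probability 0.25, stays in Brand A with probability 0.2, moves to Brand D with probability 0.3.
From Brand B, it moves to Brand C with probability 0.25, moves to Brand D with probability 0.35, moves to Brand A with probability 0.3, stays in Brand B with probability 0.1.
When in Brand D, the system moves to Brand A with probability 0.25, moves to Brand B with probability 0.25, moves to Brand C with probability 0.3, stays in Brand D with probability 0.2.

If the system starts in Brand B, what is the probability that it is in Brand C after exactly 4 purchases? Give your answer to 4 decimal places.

Propagate the distribution vector 4 purchases from Brand B.
After 0 purchases: (0.0000, 0.0000, 1.0000, 0.0000)
After 1 purchase: (0.2500, 0.3000, 0.1000, 0.3500)
After 2 purchases: (0.2675, 0.2275, 0.2350, 0.2700)
After 3 purchases: (0.2635, 0.2370, 0.2148, 0.2848)
After 4 purchases: (0.2642, 0.2357, 0.2178, 0.2823)
P(in Brand C after 4 purchases) = 0.2642

0.2642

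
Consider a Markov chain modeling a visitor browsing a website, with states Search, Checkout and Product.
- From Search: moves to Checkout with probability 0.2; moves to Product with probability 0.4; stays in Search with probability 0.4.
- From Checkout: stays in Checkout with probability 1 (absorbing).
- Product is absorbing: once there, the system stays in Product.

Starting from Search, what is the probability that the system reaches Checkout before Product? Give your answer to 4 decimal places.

0.3333

Let h(s) be the probability of absorption at Checkout starting from transient state s. Then h(Checkout) = 1 and h(Product) = 0. By first-step analysis:
h(Search) = 0.4·h(Search) + 0.2·1 + 0.4·0
Solving: h(Search) = 0.3333.
Starting from Search, the probability is 0.3333.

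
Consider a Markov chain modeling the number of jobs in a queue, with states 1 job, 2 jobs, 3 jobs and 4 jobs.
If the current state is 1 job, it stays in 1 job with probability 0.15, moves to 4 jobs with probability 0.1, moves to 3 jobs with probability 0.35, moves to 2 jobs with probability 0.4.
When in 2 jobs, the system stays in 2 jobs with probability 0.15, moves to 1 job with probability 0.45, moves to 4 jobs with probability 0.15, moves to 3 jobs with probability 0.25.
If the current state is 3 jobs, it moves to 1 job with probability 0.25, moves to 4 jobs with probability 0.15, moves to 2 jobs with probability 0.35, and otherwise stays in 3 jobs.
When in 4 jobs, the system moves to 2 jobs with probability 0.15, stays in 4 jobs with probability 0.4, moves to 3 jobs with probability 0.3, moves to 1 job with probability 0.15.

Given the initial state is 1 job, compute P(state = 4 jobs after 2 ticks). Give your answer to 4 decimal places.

Propagate the distribution vector 2 ticks from 1 job.
After 0 ticks: (1.0000, 0.0000, 0.0000, 0.0000)
After 1 tick: (0.1500, 0.4000, 0.3500, 0.1000)
After 2 ticks: (0.3050, 0.2575, 0.2700, 0.1675)
P(in 4 jobs after 2 ticks) = 0.1675

0.1675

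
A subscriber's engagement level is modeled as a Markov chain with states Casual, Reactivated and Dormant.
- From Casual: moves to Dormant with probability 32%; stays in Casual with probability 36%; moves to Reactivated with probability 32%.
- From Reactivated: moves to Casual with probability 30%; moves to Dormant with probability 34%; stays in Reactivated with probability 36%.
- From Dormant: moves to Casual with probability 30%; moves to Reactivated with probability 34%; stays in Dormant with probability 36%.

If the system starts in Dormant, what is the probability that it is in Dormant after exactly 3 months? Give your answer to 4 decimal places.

Propagate the distribution vector 3 months from Dormant.
After 0 months: (0.0000, 0.0000, 1.0000)
After 1 month: (0.3000, 0.3400, 0.3600)
After 2 months: (0.3180, 0.3408, 0.3412)
After 3 months: (0.3191, 0.3405, 0.3405)
P(in Dormant after 3 months) = 0.3405

0.3405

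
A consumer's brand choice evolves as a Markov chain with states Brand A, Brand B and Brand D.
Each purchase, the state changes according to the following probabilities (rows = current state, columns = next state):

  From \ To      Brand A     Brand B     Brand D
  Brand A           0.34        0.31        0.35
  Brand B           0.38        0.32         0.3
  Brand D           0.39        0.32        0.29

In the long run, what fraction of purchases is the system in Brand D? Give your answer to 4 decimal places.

Let the stationary distribution be π with π = πP and π_1 + π_2 + π_3 = 1.
π_1 = 0.34·π_1 + 0.38·π_2 + 0.39·π_3
π_2 = 0.31·π_1 + 0.32·π_2 + 0.32·π_3
Solving with the normalization constraint gives π = (0.3684, 0.3163, 0.3153).
So the stationary probability of Brand D is 0.3153.

0.3153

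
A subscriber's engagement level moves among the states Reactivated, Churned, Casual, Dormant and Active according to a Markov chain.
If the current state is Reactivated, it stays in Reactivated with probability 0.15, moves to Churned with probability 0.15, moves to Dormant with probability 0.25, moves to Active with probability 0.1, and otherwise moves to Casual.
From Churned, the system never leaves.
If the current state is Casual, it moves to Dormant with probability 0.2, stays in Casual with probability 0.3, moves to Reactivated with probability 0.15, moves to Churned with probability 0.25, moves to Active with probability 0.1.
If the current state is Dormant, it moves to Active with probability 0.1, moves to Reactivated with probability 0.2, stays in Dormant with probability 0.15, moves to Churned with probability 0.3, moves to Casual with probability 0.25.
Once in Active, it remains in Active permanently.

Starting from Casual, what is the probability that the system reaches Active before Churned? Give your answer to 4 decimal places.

0.2908

Let h(s) be the probability of absorption at Active starting from transient state s. Then h(Active) = 1 and h(Churned) = 0. By first-step analysis:
h(Reactivated) = 0.15·h(Reactivated) + 0.15·0 + 0.35·h(Casual) + 0.25·h(Dormant) + 0.1·1
h(Casual) = 0.15·h(Reactivated) + 0.25·0 + 0.3·h(Casual) + 0.2·h(Dormant) + 0.1·1
h(Dormant) = 0.2·h(Reactivated) + 0.3·0 + 0.25·h(Casual) + 0.15·h(Dormant) + 0.1·1
Solving: h(Reactivated) = 0.3192, h(Casual) = 0.2908, h(Dormant) = 0.2783.
Starting from Casual, the probability is 0.2908.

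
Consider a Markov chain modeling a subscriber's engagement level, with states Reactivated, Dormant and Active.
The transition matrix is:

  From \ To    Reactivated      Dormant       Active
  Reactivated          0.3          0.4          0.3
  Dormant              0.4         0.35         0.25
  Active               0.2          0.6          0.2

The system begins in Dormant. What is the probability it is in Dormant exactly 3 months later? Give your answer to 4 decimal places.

Propagate the distribution vector 3 months from Dormant.
After 0 months: (0.0000, 1.0000, 0.0000)
After 1 month: (0.4000, 0.3500, 0.2500)
After 2 months: (0.3100, 0.4325, 0.2575)
After 3 months: (0.3175, 0.4299, 0.2526)
P(in Dormant after 3 months) = 0.4299

0.4299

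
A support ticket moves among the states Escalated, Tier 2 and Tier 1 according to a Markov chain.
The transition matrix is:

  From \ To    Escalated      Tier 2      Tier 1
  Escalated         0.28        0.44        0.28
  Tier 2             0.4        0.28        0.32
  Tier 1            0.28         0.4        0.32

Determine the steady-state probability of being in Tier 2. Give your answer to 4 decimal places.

0.3687

Let the stationary distribution be π with π = πP and π_1 + π_2 + π_3 = 1.
π_1 = 0.28·π_1 + 0.4·π_2 + 0.28·π_3
π_2 = 0.44·π_1 + 0.28·π_2 + 0.4·π_3
Solving with the normalization constraint gives π = (0.3242, 0.3687, 0.3070).
So the stationary probability of Tier 2 is 0.3687.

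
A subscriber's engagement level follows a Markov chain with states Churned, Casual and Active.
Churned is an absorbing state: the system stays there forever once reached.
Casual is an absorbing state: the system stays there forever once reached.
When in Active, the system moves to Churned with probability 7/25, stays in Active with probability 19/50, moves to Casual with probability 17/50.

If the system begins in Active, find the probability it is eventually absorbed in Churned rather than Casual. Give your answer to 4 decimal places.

0.4516

Let h(s) be the probability of absorption at Churned starting from transient state s. Then h(Churned) = 1 and h(Casual) = 0. By first-step analysis:
h(Active) = 0.28·1 + 0.34·0 + 0.38·h(Active)
Solving: h(Active) = 0.4516.
Starting from Active, the probability is 0.4516.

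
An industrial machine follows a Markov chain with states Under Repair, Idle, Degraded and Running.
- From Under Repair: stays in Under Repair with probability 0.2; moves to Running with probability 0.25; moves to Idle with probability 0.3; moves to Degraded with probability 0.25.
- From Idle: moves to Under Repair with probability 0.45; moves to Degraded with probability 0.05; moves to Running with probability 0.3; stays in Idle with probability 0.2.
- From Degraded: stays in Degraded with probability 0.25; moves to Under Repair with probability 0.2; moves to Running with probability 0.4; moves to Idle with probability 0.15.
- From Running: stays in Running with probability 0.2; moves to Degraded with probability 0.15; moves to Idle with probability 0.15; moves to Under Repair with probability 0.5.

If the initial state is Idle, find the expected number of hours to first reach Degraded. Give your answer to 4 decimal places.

Let t(s) be the expected number of hours to first reach Degraded from state s, with t(Degraded) = 0. Conditioning on the first hour:
t(Under Repair) = 1 + 0.2·t(Under Repair) + 0.3·t(Idle) + 0.25·t(Running)
t(Idle) = 1 + 0.45·t(Under Repair) + 0.2·t(Idle) + 0.3·t(Running)
t(Running) = 1 + 0.5·t(Under Repair) + 0.15·t(Idle) + 0.2·t(Running)
Solving: t(Under Repair) = 5.6398, t(Idle) = 6.6828, t(Running) = 6.0279.
Expected hours from Idle to Degraded: 6.6828.

6.6828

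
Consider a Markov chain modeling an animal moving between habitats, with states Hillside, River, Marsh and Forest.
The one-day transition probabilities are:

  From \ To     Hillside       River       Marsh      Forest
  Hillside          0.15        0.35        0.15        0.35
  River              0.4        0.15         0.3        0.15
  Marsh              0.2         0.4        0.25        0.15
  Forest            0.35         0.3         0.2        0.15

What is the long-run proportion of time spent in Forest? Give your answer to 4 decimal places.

0.2051

Let the stationary distribution be π with π = πP and π_1 + π_2 + π_3 + π_4 = 1.
π_1 = 0.15·π_1 + 0.4·π_2 + 0.2·π_3 + 0.35·π_4
π_2 = 0.35·π_1 + 0.15·π_2 + 0.4·π_3 + 0.3·π_4
π_3 = 0.15·π_1 + 0.3·π_2 + 0.25·π_3 + 0.2·π_4
Solving with the normalization constraint gives π = (0.2755, 0.2926, 0.2268, 0.2051).
So the stationary probability of Forest is 0.2051.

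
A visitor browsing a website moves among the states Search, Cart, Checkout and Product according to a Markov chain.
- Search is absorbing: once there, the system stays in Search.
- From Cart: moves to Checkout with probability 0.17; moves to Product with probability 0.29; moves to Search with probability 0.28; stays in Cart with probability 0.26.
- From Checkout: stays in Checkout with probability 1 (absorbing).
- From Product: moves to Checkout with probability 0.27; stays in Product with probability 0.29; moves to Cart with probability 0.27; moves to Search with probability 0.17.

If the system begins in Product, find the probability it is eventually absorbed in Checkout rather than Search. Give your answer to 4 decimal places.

Let h(s) be the probability of absorption at Checkout starting from transient state s. Then h(Checkout) = 1 and h(Search) = 0. By first-step analysis:
h(Cart) = 0.28·0 + 0.26·h(Cart) + 0.17·1 + 0.29·h(Product)
h(Product) = 0.17·0 + 0.27·h(Cart) + 0.27·1 + 0.29·h(Product)
Solving: h(Cart) = 0.4451, h(Product) = 0.5495.
Starting from Product, the probability is 0.5495.

0.5495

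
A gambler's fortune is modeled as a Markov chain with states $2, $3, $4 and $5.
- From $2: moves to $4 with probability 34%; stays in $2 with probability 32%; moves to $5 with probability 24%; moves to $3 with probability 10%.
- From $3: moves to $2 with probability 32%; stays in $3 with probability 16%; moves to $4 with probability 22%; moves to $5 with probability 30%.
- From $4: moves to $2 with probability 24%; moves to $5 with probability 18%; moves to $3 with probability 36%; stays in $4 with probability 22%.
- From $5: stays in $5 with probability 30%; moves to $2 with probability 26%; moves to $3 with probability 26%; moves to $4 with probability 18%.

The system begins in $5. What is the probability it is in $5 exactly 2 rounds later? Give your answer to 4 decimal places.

Propagate the distribution vector 2 rounds from $5.
After 0 rounds: (0.0000, 0.0000, 0.0000, 1.0000)
After 1 round: (0.2600, 0.2600, 0.1800, 0.3000)
After 2 rounds: (0.2876, 0.2104, 0.2392, 0.2628)
P(in $5 after 2 rounds) = 0.2628

0.2628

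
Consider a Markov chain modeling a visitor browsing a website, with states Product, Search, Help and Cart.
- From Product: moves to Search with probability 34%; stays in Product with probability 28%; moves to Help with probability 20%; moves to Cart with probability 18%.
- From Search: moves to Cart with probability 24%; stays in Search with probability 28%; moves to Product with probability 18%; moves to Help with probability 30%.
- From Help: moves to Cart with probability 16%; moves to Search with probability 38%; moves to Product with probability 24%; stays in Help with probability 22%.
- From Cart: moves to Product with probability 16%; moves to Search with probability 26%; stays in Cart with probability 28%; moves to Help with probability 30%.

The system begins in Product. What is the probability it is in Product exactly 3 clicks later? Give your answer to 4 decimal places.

0.2127

Propagate the distribution vector 3 clicks from Product.
After 0 clicks: (1.0000, 0.0000, 0.0000, 0.0000)
After 1 click: (0.2800, 0.3400, 0.2000, 0.1800)
After 2 clicks: (0.2164, 0.3132, 0.2560, 0.2144)
After 3 clicks: (0.2127, 0.3143, 0.2579, 0.2151)
P(in Product after 3 clicks) = 0.2127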